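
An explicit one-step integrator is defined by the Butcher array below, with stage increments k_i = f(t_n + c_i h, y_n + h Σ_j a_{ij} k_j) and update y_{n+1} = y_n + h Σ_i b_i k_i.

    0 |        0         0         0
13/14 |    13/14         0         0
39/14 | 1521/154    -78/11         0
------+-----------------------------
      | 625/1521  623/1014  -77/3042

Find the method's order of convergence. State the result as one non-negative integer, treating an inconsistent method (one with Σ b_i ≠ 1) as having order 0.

b = (625/1521, 623/1014, -77/3042)
c = (0, 13/14, 39/14)
Ac = (0, 0, -507/77)
Σ b_i: 625/1521·1 + 623/1014·1 + (-77/3042)·1 = 1 ✓
b·c: 623/1014·13/14 + (-77/3042)·39/14 = 1/2 ✓
b·c²: 623/1014·169/196 + (-77/3042)·1521/196 = 1/3 ✓
b·Ac: (-77/3042)·(-507/77) = 1/6 ✓; 3 stages ⇒ order 3.

3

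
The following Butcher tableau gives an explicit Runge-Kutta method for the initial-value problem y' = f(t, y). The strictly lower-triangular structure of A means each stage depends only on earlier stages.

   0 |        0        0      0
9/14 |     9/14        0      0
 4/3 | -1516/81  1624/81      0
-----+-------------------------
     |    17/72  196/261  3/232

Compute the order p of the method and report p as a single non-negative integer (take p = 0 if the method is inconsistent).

b = (17/72, 196/261, 3/232)
c = (0, 9/14, 4/3)
Ac = (0, 0, 116/9)
Σ b_i: 17/72·1 + 196/261·1 + 3/232·1 = 1 ✓
b·c: 196/261·9/14 + 3/232·4/3 = 1/2 ✓
b·c²: 196/261·81/196 + 3/232·16/9 = 1/3 ✓
b·Ac: 3/232·116/9 = 1/6 ✓; 3 stages ⇒ order 3.

3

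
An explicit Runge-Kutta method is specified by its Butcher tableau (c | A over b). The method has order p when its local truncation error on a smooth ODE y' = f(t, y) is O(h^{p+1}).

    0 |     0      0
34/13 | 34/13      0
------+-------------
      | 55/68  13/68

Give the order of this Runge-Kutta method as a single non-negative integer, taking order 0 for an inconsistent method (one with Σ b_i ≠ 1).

b = (55/68, 13/68)
c = (0, 34/13)
Σ b_i: 55/68·1 + 13/68·1 = 1 ✓
b·c: 13/68·34/13 = 1/2 ✓; 2 stages ⇒ order 2.

2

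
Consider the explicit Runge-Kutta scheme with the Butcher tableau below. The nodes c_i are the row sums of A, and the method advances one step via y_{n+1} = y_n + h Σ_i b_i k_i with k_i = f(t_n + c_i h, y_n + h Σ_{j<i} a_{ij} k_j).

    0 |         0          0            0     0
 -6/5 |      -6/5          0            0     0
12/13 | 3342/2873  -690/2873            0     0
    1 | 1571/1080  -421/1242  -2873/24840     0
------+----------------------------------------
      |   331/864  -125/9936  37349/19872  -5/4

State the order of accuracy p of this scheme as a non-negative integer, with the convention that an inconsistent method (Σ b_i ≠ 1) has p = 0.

4

b = (331/864, -125/9936, 37349/19872, -5/4)
c = (0, -6/5, 12/13, 1)
Ac = (0, 0, 828/2873, 3/10)
Σ b_i: 331/864·1 + (-125/9936)·1 + 37349/19872·1 + (-5/4)·1 = 1 ✓
b·c: (-125/9936)·(-6/5) + 37349/19872·12/13 + (-5/4)·1 = 1/2 ✓
b·c²: (-125/9936)·36/25 + 37349/19872·144/169 + (-5/4)·1 = 1/3 ✓
b·Ac: 37349/19872·828/2873 + (-5/4)·3/10 = 1/6 ✓
b·c³: (-125/9936)·(-216/125) + 37349/19872·1728/2197 + (-5/4)·1 = 1/4 ✓
b·(c∘Ac): 37349/19872·9936/37349 + (-5/4)·3/10 = 1/8 ✓
b·Ac²: 37349/19872·(-4968/14365) + (-5/4)·(-44/75) = 1/12 ✓
b·A²c: (-5/4)·(-1/30) = 1/24 ✓; 4 stages ⇒ order 4.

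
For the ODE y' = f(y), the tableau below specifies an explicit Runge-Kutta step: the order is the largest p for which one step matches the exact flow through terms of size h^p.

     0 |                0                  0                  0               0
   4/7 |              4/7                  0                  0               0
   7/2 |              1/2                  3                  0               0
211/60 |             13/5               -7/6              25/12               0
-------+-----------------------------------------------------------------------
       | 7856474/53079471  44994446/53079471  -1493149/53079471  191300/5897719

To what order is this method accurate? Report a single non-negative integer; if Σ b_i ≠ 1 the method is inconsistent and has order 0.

b = (7856474/53079471, 44994446/53079471, -1493149/53079471, 191300/5897719)
c = (0, 4/7, 7/2, 211/60)
Ac = (0, 0, 12/7, 53/8)
Σ b_i: 7856474/53079471·1 + 44994446/53079471·1 + (-1493149/53079471)·1 + 191300/5897719·1 = 1 ✓
b·c: 44994446/53079471·4/7 + (-1493149/53079471)·7/2 + 191300/5897719·211/60 = 1/2 ✓
b·c²: 44994446/53079471·16/49 + (-1493149/53079471)·49/4 + 191300/5897719·44521/3600 = 1/3 ✓
b·Ac: (-1493149/53079471)·12/7 + 191300/5897719·53/8 = 1/6 ✓
b·c³: 44994446/53079471·64/343 + (-1493149/53079471)·343/8 + 191300/5897719·9393931/216000 = 32346988991/89173511280 ≠ 1/4 ⇒ order 3.
b·(c∘Ac): (-1493149/53079471)·6 + 191300/5897719·11183/480 = 83075011/141545256 ≠ 1/8
b·Ac²: (-1493149/53079471)·48/49 + 191300/5897719·8447/336 = 130108709/165136132 ≠ 1/12
b·A²c: 191300/5897719·25/7 = 4782500/41284033 ≠ 1/24

3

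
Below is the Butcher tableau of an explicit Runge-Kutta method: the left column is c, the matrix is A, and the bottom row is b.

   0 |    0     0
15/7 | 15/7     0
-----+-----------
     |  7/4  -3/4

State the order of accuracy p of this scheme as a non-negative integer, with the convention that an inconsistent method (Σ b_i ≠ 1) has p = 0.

1

b = (7/4, -3/4)
c = (0, 15/7)
Σ b_i: 7/4·1 + (-3/4)·1 = 1 ✓
b·c: (-3/4)·15/7 = -45/28 ≠ 1/2 ⇒ order 1.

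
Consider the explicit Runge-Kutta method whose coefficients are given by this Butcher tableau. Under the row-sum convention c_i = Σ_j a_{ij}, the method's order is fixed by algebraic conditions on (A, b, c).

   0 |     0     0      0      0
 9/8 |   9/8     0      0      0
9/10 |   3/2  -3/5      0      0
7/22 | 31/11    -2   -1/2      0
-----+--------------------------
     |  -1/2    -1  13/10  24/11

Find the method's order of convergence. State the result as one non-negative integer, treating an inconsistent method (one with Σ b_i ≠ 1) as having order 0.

0

b = (-1/2, -1, 13/10, 24/11)
c = (0, 9/8, 9/10, 7/22)
Ac = (0, 0, -27/40, -27/10)
Σ b_i: (-1/2)·1 + (-1)·1 + 13/10·1 + 24/11·1 = 109/55 ≠ 1 ⇒ order 0.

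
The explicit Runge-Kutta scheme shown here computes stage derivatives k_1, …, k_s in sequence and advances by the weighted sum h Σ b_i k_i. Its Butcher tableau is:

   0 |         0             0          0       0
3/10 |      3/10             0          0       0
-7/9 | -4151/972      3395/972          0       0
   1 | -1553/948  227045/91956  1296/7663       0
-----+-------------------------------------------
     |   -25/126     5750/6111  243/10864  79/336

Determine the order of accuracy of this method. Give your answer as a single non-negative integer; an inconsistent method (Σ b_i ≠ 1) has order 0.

b = (-25/126, 5750/6111, 243/10864, 79/336)
c = (0, 3/10, -7/9, 1)
Ac = (0, 0, 679/648, 385/632)
Σ b_i: (-25/126)·1 + 5750/6111·1 + 243/10864·1 + 79/336·1 = 1 ✓
b·c: 5750/6111·3/10 + 243/10864·(-7/9) + 79/336·1 = 1/2 ✓
b·c²: 5750/6111·9/100 + 243/10864·49/81 + 79/336·1 = 1/3 ✓
b·Ac: 243/10864·679/648 + 79/336·385/632 = 1/6 ✓
b·c³: 5750/6111·27/1000 + 243/10864·(-343/729) + 79/336·1 = 1/4 ✓
b·(c∘Ac): 243/10864·(-4753/5832) + 79/336·385/632 = 1/8 ✓
b·Ac²: 243/10864·679/2160 + 79/336·2051/6320 = 1/12 ✓
b·A²c: 79/336·14/79 = 1/24 ✓; 4 stages ⇒ order 4.

4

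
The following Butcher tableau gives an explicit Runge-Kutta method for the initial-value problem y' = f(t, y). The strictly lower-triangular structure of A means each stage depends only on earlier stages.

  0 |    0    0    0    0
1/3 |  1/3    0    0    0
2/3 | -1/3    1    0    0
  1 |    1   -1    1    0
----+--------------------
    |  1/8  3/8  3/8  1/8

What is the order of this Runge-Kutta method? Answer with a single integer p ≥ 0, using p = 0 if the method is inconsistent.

4

b = (1/8, 3/8, 3/8, 1/8)
c = (0, 1/3, 2/3, 1)
Ac = (0, 0, 1/3, 1/3)
Σ b_i: 1/8·1 + 3/8·1 + 3/8·1 + 1/8·1 = 1 ✓
b·c: 3/8·1/3 + 3/8·2/3 + 1/8·1 = 1/2 ✓
b·c²: 3/8·1/9 + 3/8·4/9 + 1/8·1 = 1/3 ✓
b·Ac: 3/8·1/3 + 1/8·1/3 = 1/6 ✓
b·c³: 3/8·1/27 + 3/8·8/27 + 1/8·1 = 1/4 ✓
b·(c∘Ac): 3/8·2/9 + 1/8·1/3 = 1/8 ✓
b·Ac²: 3/8·1/9 + 1/8·1/3 = 1/12 ✓
b·A²c: 1/8·1/3 = 1/24 ✓; 4 stages ⇒ order 4.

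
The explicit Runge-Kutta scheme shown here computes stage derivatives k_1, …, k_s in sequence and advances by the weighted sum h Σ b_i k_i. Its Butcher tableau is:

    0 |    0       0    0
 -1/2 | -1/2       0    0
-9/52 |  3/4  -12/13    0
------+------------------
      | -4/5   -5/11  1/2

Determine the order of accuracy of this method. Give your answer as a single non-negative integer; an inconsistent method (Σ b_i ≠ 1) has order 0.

0

b = (-4/5, -5/11, 1/2)
c = (0, -1/2, -9/52)
Ac = (0, 0, 6/13)
Σ b_i: (-4/5)·1 + (-5/11)·1 + 1/2·1 = -83/110 ≠ 1 ⇒ order 0.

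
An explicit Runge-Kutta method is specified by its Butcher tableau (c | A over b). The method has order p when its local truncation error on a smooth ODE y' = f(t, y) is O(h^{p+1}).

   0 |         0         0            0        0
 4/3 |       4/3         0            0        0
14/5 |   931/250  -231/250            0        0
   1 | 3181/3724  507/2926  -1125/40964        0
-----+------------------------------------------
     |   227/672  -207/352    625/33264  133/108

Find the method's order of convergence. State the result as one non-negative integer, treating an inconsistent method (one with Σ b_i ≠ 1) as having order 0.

b = (227/672, -207/352, 625/33264, 133/108)
c = (0, 4/3, 14/5, 1)
Ac = (0, 0, -154/125, 41/266)
Σ b_i: 227/672·1 + (-207/352)·1 + 625/33264·1 + 133/108·1 = 1 ✓
b·c: (-207/352)·4/3 + 625/33264·14/5 + 133/108·1 = 1/2 ✓
b·c²: (-207/352)·16/9 + 625/33264·196/25 + 133/108·1 = 1/3 ✓
b·Ac: 625/33264·(-154/125) + 133/108·41/266 = 1/6 ✓
b·c³: (-207/352)·64/27 + 625/33264·2744/125 + 133/108·1 = 1/4 ✓
b·(c∘Ac): 625/33264·(-2156/625) + 133/108·41/266 = 1/8 ✓
b·Ac²: 625/33264·(-616/375) + 133/108·37/399 = 1/12 ✓
b·A²c: 133/108·9/266 = 1/24 ✓; 4 stages ⇒ order 4.

4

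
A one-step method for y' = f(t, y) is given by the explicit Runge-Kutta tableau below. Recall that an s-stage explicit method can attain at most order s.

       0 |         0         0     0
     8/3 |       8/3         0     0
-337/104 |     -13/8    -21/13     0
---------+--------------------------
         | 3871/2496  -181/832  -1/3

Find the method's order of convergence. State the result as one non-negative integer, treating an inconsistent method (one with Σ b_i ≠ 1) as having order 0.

2

b = (3871/2496, -181/832, -1/3)
c = (0, 8/3, -337/104)
Ac = (0, 0, -56/13)
Σ b_i: 3871/2496·1 + (-181/832)·1 + (-1/3)·1 = 1 ✓
b·c: (-181/832)·8/3 + (-1/3)·(-337/104) = 1/2 ✓
b·c²: (-181/832)·64/9 + (-1/3)·113569/10816 = -491299/97344 ≠ 1/3 ⇒ order 2.
b·Ac: (-1/3)·(-56/13) = 56/39 ≠ 1/6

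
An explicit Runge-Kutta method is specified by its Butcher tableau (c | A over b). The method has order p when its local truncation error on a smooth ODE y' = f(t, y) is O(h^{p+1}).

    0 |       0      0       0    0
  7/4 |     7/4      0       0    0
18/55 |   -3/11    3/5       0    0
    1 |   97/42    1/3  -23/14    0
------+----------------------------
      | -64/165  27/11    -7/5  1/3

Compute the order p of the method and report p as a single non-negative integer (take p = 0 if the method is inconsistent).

1

b = (-64/165, 27/11, -7/5, 1/3)
c = (0, 7/4, 18/55, 1)
Ac = (0, 0, 21/20, 211/4620)
Σ b_i: (-64/165)·1 + 27/11·1 + (-7/5)·1 + 1/3·1 = 1 ✓
b·c: 27/11·7/4 + (-7/5)·18/55 + 1/3·1 = 13763/3300 ≠ 1/2 ⇒ order 1.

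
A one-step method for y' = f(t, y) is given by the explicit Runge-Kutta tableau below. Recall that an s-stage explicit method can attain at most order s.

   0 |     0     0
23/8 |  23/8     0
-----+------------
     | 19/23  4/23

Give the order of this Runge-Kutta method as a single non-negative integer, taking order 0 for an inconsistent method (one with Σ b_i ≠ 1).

2

b = (19/23, 4/23)
c = (0, 23/8)
Σ b_i: 19/23·1 + 4/23·1 = 1 ✓
b·c: 4/23·23/8 = 1/2 ✓; 2 stages ⇒ order 2.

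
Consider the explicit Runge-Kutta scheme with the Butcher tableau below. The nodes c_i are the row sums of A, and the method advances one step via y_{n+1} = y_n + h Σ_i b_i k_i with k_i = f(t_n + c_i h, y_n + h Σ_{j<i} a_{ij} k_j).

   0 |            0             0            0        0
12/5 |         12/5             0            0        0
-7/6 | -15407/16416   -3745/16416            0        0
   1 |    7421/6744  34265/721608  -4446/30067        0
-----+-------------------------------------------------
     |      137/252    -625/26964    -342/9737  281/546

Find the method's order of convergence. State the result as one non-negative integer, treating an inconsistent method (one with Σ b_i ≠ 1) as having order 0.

b = (137/252, -625/26964, -342/9737, 281/546)
c = (0, 12/5, -7/6, 1)
Ac = (0, 0, -749/1368, 161/562)
Σ b_i: 137/252·1 + (-625/26964)·1 + (-342/9737)·1 + 281/546·1 = 1 ✓
b·c: (-625/26964)·12/5 + (-342/9737)·(-7/6) + 281/546·1 = 1/2 ✓
b·c²: (-625/26964)·144/25 + (-342/9737)·49/36 + 281/546·1 = 1/3 ✓
b·Ac: (-342/9737)·(-749/1368) + 281/546·161/562 = 1/6 ✓
b·c³: (-625/26964)·1728/125 + (-342/9737)·(-343/216) + 281/546·1 = 1/4 ✓
b·(c∘Ac): (-342/9737)·5243/8208 + 281/546·161/562 = 1/8 ✓
b·Ac²: (-342/9737)·(-749/570) + 281/546·203/2810 = 1/12 ✓
b·A²c: 281/546·91/1124 = 1/24 ✓; 4 stages ⇒ order 4.

4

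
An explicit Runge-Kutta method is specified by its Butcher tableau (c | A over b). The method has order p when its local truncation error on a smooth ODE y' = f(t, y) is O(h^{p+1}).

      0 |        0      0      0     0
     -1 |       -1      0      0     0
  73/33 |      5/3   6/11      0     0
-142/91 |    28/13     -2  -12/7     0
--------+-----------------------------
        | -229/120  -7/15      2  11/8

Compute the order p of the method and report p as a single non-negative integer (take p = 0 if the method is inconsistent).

b = (-229/120, -7/15, 2, 11/8)
c = (0, -1, 73/33, -142/91)
Ac = (0, 0, -6/11, -138/77)
Σ b_i: (-229/120)·1 + (-7/15)·1 + 2·1 + 11/8·1 = 1 ✓
b·c: (-7/15)·(-1) + 2·73/33 + 11/8·(-142/91) = 54961/20020 ≠ 1/2 ⇒ order 1.

1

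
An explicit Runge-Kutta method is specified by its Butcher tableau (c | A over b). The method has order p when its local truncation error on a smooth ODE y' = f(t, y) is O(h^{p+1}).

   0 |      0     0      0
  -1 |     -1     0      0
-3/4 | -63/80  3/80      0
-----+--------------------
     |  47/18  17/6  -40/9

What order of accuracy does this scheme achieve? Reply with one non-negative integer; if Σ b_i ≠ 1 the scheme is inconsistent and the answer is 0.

b = (47/18, 17/6, -40/9)
c = (0, -1, -3/4)
Ac = (0, 0, -3/80)
Σ b_i: 47/18·1 + 17/6·1 + (-40/9)·1 = 1 ✓
b·c: 17/6·(-1) + (-40/9)·(-3/4) = 1/2 ✓
b·c²: 17/6·1 + (-40/9)·9/16 = 1/3 ✓
b·Ac: (-40/9)·(-3/80) = 1/6 ✓; 3 stages ⇒ order 3.

3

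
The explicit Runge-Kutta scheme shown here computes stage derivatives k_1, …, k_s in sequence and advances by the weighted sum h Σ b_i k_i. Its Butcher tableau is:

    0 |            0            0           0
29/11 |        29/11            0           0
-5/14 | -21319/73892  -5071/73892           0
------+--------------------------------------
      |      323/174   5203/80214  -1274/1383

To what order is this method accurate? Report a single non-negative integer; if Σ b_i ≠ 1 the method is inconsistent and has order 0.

3

b = (323/174, 5203/80214, -1274/1383)
c = (0, 29/11, -5/14)
Ac = (0, 0, -461/2548)
Σ b_i: 323/174·1 + 5203/80214·1 + (-1274/1383)·1 = 1 ✓
b·c: 5203/80214·29/11 + (-1274/1383)·(-5/14) = 1/2 ✓
b·c²: 5203/80214·841/121 + (-1274/1383)·25/196 = 1/3 ✓
b·Ac: (-1274/1383)·(-461/2548) = 1/6 ✓; 3 stages ⇒ order 3.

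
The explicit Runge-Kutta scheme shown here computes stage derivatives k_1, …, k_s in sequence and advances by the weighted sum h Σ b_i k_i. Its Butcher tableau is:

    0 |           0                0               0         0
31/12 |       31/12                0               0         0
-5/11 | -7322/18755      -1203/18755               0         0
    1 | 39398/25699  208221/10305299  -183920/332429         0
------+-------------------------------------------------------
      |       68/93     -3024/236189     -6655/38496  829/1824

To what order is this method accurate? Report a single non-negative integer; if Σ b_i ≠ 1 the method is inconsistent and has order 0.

4

b = (68/93, -3024/236189, -6655/38496, 829/1824)
c = (0, 31/12, -5/11, 1)
Ac = (0, 0, -401/2420, 1007/3316)
Σ b_i: 68/93·1 + (-3024/236189)·1 + (-6655/38496)·1 + 829/1824·1 = 1 ✓
b·c: (-3024/236189)·31/12 + (-6655/38496)·(-5/11) + 829/1824·1 = 1/2 ✓
b·c²: (-3024/236189)·961/144 + (-6655/38496)·25/121 + 829/1824·1 = 1/3 ✓
b·Ac: (-6655/38496)·(-401/2420) + 829/1824·1007/3316 = 1/6 ✓
b·c³: (-3024/236189)·29791/1728 + (-6655/38496)·(-125/1331) + 829/1824·1 = 1/4 ✓
b·(c∘Ac): (-6655/38496)·401/5324 + 829/1824·1007/3316 = 1/8 ✓
b·Ac²: (-6655/38496)·(-12431/29040) + 829/1824·817/39792 = 1/12 ✓
b·A²c: 829/1824·76/829 = 1/24 ✓; 4 stages ⇒ order 4.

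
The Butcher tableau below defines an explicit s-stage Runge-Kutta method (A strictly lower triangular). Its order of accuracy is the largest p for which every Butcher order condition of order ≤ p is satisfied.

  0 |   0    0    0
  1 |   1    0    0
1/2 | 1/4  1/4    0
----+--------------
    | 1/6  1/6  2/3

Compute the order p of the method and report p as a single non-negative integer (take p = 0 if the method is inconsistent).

3

b = (1/6, 1/6, 2/3)
c = (0, 1, 1/2)
Ac = (0, 0, 1/4)
Σ b_i: 1/6·1 + 1/6·1 + 2/3·1 = 1 ✓
b·c: 1/6·1 + 2/3·1/2 = 1/2 ✓
b·c²: 1/6·1 + 2/3·1/4 = 1/3 ✓
b·Ac: 2/3·1/4 = 1/6 ✓; 3 stages ⇒ order 3.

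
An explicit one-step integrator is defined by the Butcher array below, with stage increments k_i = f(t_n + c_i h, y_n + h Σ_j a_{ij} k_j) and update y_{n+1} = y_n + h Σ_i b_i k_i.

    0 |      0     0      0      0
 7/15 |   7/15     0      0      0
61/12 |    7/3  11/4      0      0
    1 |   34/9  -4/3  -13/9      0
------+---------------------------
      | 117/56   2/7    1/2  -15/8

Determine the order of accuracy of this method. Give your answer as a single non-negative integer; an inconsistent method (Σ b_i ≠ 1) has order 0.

b = (117/56, 2/7, 1/2, -15/8)
c = (0, 7/15, 61/12, 1)
Ac = (0, 0, 77/60, -4301/540)
Σ b_i: 117/56·1 + 2/7·1 + 1/2·1 + (-15/8)·1 = 1 ✓
b·c: 2/7·7/15 + 1/2·61/12 + (-15/8)·1 = 4/5 ≠ 1/2 ⇒ order 1.

1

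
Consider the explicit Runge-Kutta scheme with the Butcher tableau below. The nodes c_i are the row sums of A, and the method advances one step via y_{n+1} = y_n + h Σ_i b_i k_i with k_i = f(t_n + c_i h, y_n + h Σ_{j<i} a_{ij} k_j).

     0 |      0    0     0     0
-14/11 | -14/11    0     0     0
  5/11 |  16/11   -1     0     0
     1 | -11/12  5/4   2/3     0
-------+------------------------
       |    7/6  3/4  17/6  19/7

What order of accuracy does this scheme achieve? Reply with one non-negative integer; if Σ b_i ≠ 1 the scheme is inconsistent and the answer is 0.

b = (7/6, 3/4, 17/6, 19/7)
c = (0, -14/11, 5/11, 1)
Ac = (0, 0, 14/11, -85/66)
Σ b_i: 7/6·1 + 3/4·1 + 17/6·1 + 19/7·1 = 209/28 ≠ 1 ⇒ order 0.

0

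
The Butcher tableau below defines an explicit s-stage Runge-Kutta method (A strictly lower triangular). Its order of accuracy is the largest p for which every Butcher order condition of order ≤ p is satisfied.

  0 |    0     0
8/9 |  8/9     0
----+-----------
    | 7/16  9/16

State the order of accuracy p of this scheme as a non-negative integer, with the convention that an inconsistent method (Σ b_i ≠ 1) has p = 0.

2

b = (7/16, 9/16)
c = (0, 8/9)
Σ b_i: 7/16·1 + 9/16·1 = 1 ✓
b·c: 9/16·8/9 = 1/2 ✓; 2 stages ⇒ order 2.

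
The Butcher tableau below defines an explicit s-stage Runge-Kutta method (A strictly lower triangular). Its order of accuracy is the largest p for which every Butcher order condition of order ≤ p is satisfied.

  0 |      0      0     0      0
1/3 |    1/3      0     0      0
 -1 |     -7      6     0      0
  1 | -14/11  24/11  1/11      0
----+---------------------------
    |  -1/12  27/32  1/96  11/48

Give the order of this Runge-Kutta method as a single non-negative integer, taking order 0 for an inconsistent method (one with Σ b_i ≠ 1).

b = (-1/12, 27/32, 1/96, 11/48)
c = (0, 1/3, -1, 1)
Ac = (0, 0, 2, 7/11)
Σ b_i: (-1/12)·1 + 27/32·1 + 1/96·1 + 11/48·1 = 1 ✓
b·c: 27/32·1/3 + 1/96·(-1) + 11/48·1 = 1/2 ✓
b·c²: 27/32·1/9 + 1/96·1 + 11/48·1 = 1/3 ✓
b·Ac: 1/96·2 + 11/48·7/11 = 1/6 ✓
b·c³: 27/32·1/27 + 1/96·(-1) + 11/48·1 = 1/4 ✓
b·(c∘Ac): 1/96·(-2) + 11/48·7/11 = 1/8 ✓
b·Ac²: 1/96·2/3 + 11/48·1/3 = 1/12 ✓
b·A²c: 11/48·2/11 = 1/24 ✓; 4 stages ⇒ order 4.

4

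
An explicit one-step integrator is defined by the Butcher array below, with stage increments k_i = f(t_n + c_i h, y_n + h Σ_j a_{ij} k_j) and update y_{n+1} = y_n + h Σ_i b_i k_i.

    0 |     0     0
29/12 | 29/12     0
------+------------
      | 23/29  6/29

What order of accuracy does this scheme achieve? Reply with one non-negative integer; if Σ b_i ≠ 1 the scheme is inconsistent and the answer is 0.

2

b = (23/29, 6/29)
c = (0, 29/12)
Σ b_i: 23/29·1 + 6/29·1 = 1 ✓
b·c: 6/29·29/12 = 1/2 ✓; 2 stages ⇒ order 2.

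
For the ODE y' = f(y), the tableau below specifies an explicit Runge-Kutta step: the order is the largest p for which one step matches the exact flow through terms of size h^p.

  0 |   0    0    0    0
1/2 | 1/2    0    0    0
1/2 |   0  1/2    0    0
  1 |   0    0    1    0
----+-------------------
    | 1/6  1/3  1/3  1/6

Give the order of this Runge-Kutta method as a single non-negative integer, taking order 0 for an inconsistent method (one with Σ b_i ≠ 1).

4

b = (1/6, 1/3, 1/3, 1/6)
c = (0, 1/2, 1/2, 1)
Ac = (0, 0, 1/4, 1/2)
Σ b_i: 1/6·1 + 1/3·1 + 1/3·1 + 1/6·1 = 1 ✓
b·c: 1/3·1/2 + 1/3·1/2 + 1/6·1 = 1/2 ✓
b·c²: 1/3·1/4 + 1/3·1/4 + 1/6·1 = 1/3 ✓
b·Ac: 1/3·1/4 + 1/6·1/2 = 1/6 ✓
b·c³: 1/3·1/8 + 1/3·1/8 + 1/6·1 = 1/4 ✓
b·(c∘Ac): 1/3·1/8 + 1/6·1/2 = 1/8 ✓
b·Ac²: 1/3·1/8 + 1/6·1/4 = 1/12 ✓
b·A²c: 1/6·1/4 = 1/24 ✓; 4 stages ⇒ order 4.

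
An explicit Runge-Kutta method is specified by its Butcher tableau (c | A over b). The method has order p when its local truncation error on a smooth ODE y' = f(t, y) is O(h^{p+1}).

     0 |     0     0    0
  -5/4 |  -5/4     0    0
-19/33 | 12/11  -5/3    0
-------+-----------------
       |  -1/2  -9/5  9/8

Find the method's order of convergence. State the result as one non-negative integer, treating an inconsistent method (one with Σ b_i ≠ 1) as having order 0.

b = (-1/2, -9/5, 9/8)
c = (0, -5/4, -19/33)
Ac = (0, 0, 25/12)
Σ b_i: (-1/2)·1 + (-9/5)·1 + 9/8·1 = -47/40 ≠ 1 ⇒ order 0.

0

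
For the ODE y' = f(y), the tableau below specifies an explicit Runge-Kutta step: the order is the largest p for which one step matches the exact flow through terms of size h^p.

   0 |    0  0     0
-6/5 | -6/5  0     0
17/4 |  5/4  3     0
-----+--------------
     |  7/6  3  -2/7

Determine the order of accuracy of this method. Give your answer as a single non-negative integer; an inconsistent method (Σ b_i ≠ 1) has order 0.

0

b = (7/6, 3, -2/7)
c = (0, -6/5, 17/4)
Ac = (0, 0, -18/5)
Σ b_i: 7/6·1 + 3·1 + (-2/7)·1 = 163/42 ≠ 1 ⇒ order 0.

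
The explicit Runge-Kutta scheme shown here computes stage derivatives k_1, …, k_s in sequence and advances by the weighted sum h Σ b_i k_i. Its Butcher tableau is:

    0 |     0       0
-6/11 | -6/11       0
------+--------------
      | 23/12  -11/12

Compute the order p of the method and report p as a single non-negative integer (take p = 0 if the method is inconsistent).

b = (23/12, -11/12)
c = (0, -6/11)
Σ b_i: 23/12·1 + (-11/12)·1 = 1 ✓
b·c: (-11/12)·(-6/11) = 1/2 ✓; 2 stages ⇒ order 2.

2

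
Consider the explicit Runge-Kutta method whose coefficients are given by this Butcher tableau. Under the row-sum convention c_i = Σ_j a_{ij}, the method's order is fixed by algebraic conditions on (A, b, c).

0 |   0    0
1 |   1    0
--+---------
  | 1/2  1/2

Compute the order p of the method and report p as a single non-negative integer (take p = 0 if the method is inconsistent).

2

b = (1/2, 1/2)
c = (0, 1)
Σ b_i: 1/2·1 + 1/2·1 = 1 ✓
b·c: 1/2·1 = 1/2 ✓; 2 stages ⇒ order 2.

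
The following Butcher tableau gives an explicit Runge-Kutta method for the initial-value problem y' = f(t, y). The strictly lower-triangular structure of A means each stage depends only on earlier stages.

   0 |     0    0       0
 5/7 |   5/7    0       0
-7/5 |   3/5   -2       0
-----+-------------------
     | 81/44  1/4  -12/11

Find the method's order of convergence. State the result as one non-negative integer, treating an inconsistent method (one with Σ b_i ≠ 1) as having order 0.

b = (81/44, 1/4, -12/11)
c = (0, 5/7, -7/5)
Ac = (0, 0, -10/7)
Σ b_i: 81/44·1 + 1/4·1 + (-12/11)·1 = 1 ✓
b·c: 1/4·5/7 + (-12/11)·(-7/5) = 2627/1540 ≠ 1/2 ⇒ order 1.

1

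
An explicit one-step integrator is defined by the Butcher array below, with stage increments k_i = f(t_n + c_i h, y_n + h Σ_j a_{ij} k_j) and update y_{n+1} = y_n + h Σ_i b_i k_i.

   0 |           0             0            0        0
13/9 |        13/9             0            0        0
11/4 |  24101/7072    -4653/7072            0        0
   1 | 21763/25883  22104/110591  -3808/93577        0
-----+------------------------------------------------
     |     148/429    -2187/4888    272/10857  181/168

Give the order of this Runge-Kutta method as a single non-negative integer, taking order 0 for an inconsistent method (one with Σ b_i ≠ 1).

b = (148/429, -2187/4888, 272/10857, 181/168)
c = (0, 13/9, 11/4, 1)
Ac = (0, 0, -517/544, 32/181)
Σ b_i: 148/429·1 + (-2187/4888)·1 + 272/10857·1 + 181/168·1 = 1 ✓
b·c: (-2187/4888)·13/9 + 272/10857·11/4 + 181/168·1 = 1/2 ✓
b·c²: (-2187/4888)·169/81 + 272/10857·121/16 + 181/168·1 = 1/3 ✓
b·Ac: 272/10857·(-517/544) + 181/168·32/181 = 1/6 ✓
b·c³: (-2187/4888)·2197/729 + 272/10857·1331/64 + 181/168·1 = 1/4 ✓
b·(c∘Ac): 272/10857·(-5687/2176) + 181/168·32/181 = 1/8 ✓
b·Ac²: 272/10857·(-6721/4896) + 181/168·178/1629 = 1/12 ✓
b·A²c: 181/168·7/181 = 1/24 ✓; 4 stages ⇒ order 4.

4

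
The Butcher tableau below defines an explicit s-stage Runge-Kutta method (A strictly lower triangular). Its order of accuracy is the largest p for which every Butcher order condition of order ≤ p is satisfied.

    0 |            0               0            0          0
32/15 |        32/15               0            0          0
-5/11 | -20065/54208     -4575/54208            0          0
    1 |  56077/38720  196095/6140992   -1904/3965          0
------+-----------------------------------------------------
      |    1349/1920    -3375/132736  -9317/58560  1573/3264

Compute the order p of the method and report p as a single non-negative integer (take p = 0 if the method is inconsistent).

4

b = (1349/1920, -3375/132736, -9317/58560, 1573/3264)
c = (0, 32/15, -5/11, 1)
Ac = (0, 0, -305/1694, 901/3146)
Σ b_i: 1349/1920·1 + (-3375/132736)·1 + (-9317/58560)·1 + 1573/3264·1 = 1 ✓
b·c: (-3375/132736)·32/15 + (-9317/58560)·(-5/11) + 1573/3264·1 = 1/2 ✓
b·c²: (-3375/132736)·1024/225 + (-9317/58560)·25/121 + 1573/3264·1 = 1/3 ✓
b·Ac: (-9317/58560)·(-305/1694) + 1573/3264·901/3146 = 1/6 ✓
b·c³: (-3375/132736)·32768/3375 + (-9317/58560)·(-125/1331) + 1573/3264·1 = 1/4 ✓
b·(c∘Ac): (-9317/58560)·1525/18634 + 1573/3264·901/3146 = 1/8 ✓
b·Ac²: (-9317/58560)·(-976/2541) + 1573/3264·1088/23595 = 1/12 ✓
b·A²c: 1573/3264·136/1573 = 1/24 ✓; 4 stages ⇒ order 4.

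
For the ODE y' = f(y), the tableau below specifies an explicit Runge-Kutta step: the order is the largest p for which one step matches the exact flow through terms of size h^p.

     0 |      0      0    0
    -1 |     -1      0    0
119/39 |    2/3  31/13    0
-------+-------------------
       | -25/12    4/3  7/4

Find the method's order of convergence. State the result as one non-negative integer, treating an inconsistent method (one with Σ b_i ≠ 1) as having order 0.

b = (-25/12, 4/3, 7/4)
c = (0, -1, 119/39)
Ac = (0, 0, -31/13)
Σ b_i: (-25/12)·1 + 4/3·1 + 7/4·1 = 1 ✓
b·c: 4/3·(-1) + 7/4·119/39 = 625/156 ≠ 1/2 ⇒ order 1.

1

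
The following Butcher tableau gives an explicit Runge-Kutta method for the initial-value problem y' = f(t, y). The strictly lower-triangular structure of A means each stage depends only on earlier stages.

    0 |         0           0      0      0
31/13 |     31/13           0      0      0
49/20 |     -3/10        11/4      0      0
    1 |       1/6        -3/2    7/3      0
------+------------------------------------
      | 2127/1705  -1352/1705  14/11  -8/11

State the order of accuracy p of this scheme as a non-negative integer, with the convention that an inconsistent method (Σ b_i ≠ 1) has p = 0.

2

b = (2127/1705, -1352/1705, 14/11, -8/11)
c = (0, 31/13, 49/20, 1)
Ac = (0, 0, 341/52, 1669/780)
Σ b_i: 2127/1705·1 + (-1352/1705)·1 + 14/11·1 + (-8/11)·1 = 1 ✓
b·c: (-1352/1705)·31/13 + 14/11·49/20 + (-8/11)·1 = 1/2 ✓
b·c²: (-1352/1705)·961/169 + 14/11·2401/400 + (-8/11)·1 = 5287/2200 ≠ 1/3 ⇒ order 2.
b·Ac: 14/11·341/52 + (-8/11)·1669/780 = 29129/4290 ≠ 1/6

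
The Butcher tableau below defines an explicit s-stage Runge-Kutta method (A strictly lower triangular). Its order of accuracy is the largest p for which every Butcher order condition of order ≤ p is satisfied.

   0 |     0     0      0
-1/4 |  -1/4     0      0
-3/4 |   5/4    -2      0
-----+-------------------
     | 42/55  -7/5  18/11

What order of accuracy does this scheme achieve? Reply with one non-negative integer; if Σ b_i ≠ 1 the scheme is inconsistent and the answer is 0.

1

b = (42/55, -7/5, 18/11)
c = (0, -1/4, -3/4)
Ac = (0, 0, 1/2)
Σ b_i: 42/55·1 + (-7/5)·1 + 18/11·1 = 1 ✓
b·c: (-7/5)·(-1/4) + 18/11·(-3/4) = -193/220 ≠ 1/2 ⇒ order 1.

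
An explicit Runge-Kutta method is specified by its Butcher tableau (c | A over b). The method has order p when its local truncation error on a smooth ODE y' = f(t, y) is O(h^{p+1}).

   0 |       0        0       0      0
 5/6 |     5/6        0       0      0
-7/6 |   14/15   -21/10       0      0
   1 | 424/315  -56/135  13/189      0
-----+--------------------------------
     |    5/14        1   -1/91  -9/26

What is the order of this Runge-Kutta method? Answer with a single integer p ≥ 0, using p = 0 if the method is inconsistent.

4

b = (5/14, 1, -1/91, -9/26)
c = (0, 5/6, -7/6, 1)
Ac = (0, 0, -7/4, -23/54)
Σ b_i: 5/14·1 + 1·1 + (-1/91)·1 + (-9/26)·1 = 1 ✓
b·c: 1·5/6 + (-1/91)·(-7/6) + (-9/26)·1 = 1/2 ✓
b·c²: 1·25/36 + (-1/91)·49/36 + (-9/26)·1 = 1/3 ✓
b·Ac: (-1/91)·(-7/4) + (-9/26)·(-23/54) = 1/6 ✓
b·c³: 1·125/216 + (-1/91)·(-343/216) + (-9/26)·1 = 1/4 ✓
b·(c∘Ac): (-1/91)·49/24 + (-9/26)·(-23/54) = 1/8 ✓
b·Ac²: (-1/91)·(-35/24) + (-9/26)·(-7/36) = 1/12 ✓
b·A²c: (-9/26)·(-13/108) = 1/24 ✓; 4 stages ⇒ order 4.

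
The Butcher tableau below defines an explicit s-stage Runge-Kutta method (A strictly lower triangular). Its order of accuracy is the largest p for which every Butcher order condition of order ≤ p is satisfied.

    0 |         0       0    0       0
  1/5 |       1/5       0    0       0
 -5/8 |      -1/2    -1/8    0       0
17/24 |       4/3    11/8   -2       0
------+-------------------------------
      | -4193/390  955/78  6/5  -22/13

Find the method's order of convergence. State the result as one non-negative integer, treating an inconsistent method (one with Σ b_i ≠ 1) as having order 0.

b = (-4193/390, 955/78, 6/5, -22/13)
c = (0, 1/5, -5/8, 17/24)
Ac = (0, 0, -1/40, 61/40)
Σ b_i: (-4193/390)·1 + 955/78·1 + 6/5·1 + (-22/13)·1 = 1 ✓
b·c: 955/78·1/5 + 6/5·(-5/8) + (-22/13)·17/24 = 1/2 ✓
b·c²: 955/78·1/25 + 6/5·25/64 + (-22/13)·289/576 = 64/585 ≠ 1/3 ⇒ order 2.
b·Ac: 6/5·(-1/40) + (-22/13)·61/40 = -1697/650 ≠ 1/6

2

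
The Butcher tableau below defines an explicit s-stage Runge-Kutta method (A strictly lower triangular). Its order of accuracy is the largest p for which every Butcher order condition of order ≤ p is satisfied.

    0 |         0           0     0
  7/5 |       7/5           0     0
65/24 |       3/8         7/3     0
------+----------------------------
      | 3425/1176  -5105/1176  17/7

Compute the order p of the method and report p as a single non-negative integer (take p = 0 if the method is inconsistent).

2

b = (3425/1176, -5105/1176, 17/7)
c = (0, 7/5, 65/24)
Ac = (0, 0, 49/15)
Σ b_i: 3425/1176·1 + (-5105/1176)·1 + 17/7·1 = 1 ✓
b·c: (-5105/1176)·7/5 + 17/7·65/24 = 1/2 ✓
b·c²: (-5105/1176)·49/25 + 17/7·4225/576 = 187597/20160 ≠ 1/3 ⇒ order 2.
b·Ac: 17/7·49/15 = 119/15 ≠ 1/6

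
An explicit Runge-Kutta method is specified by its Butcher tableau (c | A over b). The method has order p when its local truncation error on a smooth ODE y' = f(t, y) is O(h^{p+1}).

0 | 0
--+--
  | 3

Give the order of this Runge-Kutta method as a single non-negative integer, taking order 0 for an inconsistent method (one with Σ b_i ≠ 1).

0

b = (3)
c = (0)
Σ b_i: 3·1 = 3 ≠ 1 ⇒ order 0.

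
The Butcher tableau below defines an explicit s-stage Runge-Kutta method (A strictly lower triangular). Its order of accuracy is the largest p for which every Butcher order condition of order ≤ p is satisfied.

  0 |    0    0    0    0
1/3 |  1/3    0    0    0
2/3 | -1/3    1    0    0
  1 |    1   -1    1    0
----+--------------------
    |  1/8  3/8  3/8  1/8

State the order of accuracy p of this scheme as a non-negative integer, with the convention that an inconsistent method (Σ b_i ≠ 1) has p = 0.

b = (1/8, 3/8, 3/8, 1/8)
c = (0, 1/3, 2/3, 1)
Ac = (0, 0, 1/3, 1/3)
Σ b_i: 1/8·1 + 3/8·1 + 3/8·1 + 1/8·1 = 1 ✓
b·c: 3/8·1/3 + 3/8·2/3 + 1/8·1 = 1/2 ✓
b·c²: 3/8·1/9 + 3/8·4/9 + 1/8·1 = 1/3 ✓
b·Ac: 3/8·1/3 + 1/8·1/3 = 1/6 ✓
b·c³: 3/8·1/27 + 3/8·8/27 + 1/8·1 = 1/4 ✓
b·(c∘Ac): 3/8·2/9 + 1/8·1/3 = 1/8 ✓
b·Ac²: 3/8·1/9 + 1/8·1/3 = 1/12 ✓
b·A²c: 1/8·1/3 = 1/24 ✓; 4 stages ⇒ order 4.

4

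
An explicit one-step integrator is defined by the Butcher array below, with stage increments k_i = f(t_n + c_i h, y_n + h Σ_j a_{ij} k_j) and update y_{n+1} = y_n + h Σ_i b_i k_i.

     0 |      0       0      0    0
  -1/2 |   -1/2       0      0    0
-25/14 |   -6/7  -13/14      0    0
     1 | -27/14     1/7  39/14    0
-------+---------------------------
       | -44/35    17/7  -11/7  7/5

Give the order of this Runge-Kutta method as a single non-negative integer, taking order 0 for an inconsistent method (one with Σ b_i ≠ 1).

1

b = (-44/35, 17/7, -11/7, 7/5)
c = (0, -1/2, -25/14, 1)
Ac = (0, 0, 13/28, -989/196)
Σ b_i: (-44/35)·1 + 17/7·1 + (-11/7)·1 + 7/5·1 = 1 ✓
b·c: 17/7·(-1/2) + (-11/7)·(-25/14) + 7/5·1 = 733/245 ≠ 1/2 ⇒ order 1.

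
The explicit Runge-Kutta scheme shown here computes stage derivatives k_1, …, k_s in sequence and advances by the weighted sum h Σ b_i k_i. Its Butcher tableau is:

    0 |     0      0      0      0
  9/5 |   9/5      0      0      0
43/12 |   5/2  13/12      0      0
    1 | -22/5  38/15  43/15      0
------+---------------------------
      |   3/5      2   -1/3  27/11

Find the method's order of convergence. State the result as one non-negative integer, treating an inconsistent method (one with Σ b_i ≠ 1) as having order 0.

b = (3/5, 2, -1/3, 27/11)
c = (0, 9/5, 43/12, 1)
Ac = (0, 0, 39/20, 13349/900)
Σ b_i: 3/5·1 + 2·1 + (-1/3)·1 + 27/11·1 = 779/165 ≠ 1 ⇒ order 0.

0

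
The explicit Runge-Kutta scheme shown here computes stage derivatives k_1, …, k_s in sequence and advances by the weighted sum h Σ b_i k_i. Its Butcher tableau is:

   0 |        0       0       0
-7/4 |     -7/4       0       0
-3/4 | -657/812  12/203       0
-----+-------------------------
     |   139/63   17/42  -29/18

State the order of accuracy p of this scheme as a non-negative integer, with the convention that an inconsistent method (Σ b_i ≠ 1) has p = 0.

b = (139/63, 17/42, -29/18)
c = (0, -7/4, -3/4)
Ac = (0, 0, -3/29)
Σ b_i: 139/63·1 + 17/42·1 + (-29/18)·1 = 1 ✓
b·c: 17/42·(-7/4) + (-29/18)·(-3/4) = 1/2 ✓
b·c²: 17/42·49/16 + (-29/18)·9/16 = 1/3 ✓
b·Ac: (-29/18)·(-3/29) = 1/6 ✓; 3 stages ⇒ order 3.

3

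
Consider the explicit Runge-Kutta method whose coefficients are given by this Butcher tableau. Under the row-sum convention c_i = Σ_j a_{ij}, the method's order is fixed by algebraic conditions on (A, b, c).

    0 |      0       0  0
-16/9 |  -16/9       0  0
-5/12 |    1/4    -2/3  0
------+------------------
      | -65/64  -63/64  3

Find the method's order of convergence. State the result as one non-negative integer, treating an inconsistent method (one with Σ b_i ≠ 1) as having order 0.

b = (-65/64, -63/64, 3)
c = (0, -16/9, -5/12)
Ac = (0, 0, 32/27)
Σ b_i: (-65/64)·1 + (-63/64)·1 + 3·1 = 1 ✓
b·c: (-63/64)·(-16/9) + 3·(-5/12) = 1/2 ✓
b·c²: (-63/64)·256/81 + 3·25/144 = -373/144 ≠ 1/3 ⇒ order 2.
b·Ac: 3·32/27 = 32/9 ≠ 1/6

2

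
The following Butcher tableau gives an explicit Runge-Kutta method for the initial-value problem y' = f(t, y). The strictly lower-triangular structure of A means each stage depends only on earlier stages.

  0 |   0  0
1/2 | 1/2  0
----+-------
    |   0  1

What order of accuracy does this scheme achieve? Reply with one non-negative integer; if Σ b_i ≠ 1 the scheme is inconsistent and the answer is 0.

b = (0, 1)
c = (0, 1/2)
Σ b_i: 1·1 = 1 ✓
b·c: 1·1/2 = 1/2 ✓; 2 stages ⇒ order 2.

2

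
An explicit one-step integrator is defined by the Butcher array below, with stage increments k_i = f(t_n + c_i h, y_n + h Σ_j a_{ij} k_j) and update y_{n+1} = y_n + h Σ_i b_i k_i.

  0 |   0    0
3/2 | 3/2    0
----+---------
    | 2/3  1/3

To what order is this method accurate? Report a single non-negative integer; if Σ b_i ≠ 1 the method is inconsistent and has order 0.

2

b = (2/3, 1/3)
c = (0, 3/2)
Σ b_i: 2/3·1 + 1/3·1 = 1 ✓
b·c: 1/3·3/2 = 1/2 ✓; 2 stages ⇒ order 2.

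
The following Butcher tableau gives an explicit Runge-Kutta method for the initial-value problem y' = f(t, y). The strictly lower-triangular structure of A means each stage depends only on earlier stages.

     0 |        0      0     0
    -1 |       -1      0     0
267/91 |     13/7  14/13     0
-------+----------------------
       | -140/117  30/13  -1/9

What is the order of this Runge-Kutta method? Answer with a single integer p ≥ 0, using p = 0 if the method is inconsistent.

b = (-140/117, 30/13, -1/9)
c = (0, -1, 267/91)
Ac = (0, 0, -14/13)
Σ b_i: (-140/117)·1 + 30/13·1 + (-1/9)·1 = 1 ✓
b·c: 30/13·(-1) + (-1/9)·267/91 = -719/273 ≠ 1/2 ⇒ order 1.

1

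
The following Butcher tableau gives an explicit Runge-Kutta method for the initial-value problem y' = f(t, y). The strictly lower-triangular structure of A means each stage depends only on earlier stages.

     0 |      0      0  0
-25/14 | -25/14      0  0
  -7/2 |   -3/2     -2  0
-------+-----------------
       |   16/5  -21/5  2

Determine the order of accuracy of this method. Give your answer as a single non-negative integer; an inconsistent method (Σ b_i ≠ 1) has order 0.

2

b = (16/5, -21/5, 2)
c = (0, -25/14, -7/2)
Ac = (0, 0, 25/7)
Σ b_i: 16/5·1 + (-21/5)·1 + 2·1 = 1 ✓
b·c: (-21/5)·(-25/14) + 2·(-7/2) = 1/2 ✓
b·c²: (-21/5)·625/196 + 2·49/4 = 311/28 ≠ 1/3 ⇒ order 2.
b·Ac: 2·25/7 = 50/7 ≠ 1/6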